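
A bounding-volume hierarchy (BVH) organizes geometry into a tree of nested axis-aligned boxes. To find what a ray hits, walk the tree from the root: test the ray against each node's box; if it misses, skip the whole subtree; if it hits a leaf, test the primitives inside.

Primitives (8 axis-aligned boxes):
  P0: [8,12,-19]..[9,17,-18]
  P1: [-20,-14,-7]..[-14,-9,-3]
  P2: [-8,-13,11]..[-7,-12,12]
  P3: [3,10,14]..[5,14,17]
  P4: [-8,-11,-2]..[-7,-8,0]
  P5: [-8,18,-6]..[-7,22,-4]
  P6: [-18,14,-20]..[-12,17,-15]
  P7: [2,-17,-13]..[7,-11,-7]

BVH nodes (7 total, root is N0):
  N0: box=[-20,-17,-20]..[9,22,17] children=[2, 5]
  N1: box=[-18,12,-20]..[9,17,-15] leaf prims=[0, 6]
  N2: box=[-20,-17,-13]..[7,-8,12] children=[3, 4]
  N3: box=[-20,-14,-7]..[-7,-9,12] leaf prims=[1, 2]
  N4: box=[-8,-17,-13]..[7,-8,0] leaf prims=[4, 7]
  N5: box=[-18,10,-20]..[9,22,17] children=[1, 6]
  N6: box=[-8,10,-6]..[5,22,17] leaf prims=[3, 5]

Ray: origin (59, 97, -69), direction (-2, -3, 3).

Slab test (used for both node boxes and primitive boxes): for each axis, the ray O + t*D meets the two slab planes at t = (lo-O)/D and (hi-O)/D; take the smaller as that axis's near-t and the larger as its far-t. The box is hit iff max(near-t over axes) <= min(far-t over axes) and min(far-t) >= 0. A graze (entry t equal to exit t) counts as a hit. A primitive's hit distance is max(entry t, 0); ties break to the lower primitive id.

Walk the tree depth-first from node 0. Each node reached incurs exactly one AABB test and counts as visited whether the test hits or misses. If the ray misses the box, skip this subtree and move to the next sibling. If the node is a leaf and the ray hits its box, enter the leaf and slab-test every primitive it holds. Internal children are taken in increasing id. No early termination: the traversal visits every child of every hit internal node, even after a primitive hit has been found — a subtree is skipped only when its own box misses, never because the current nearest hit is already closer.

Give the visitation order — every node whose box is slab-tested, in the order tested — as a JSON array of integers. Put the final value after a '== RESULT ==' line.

Trace the traversal:
N0 x:[25,79/2] y:[25,38] z:[49/3,86/3] -> hit [25,86/3], descend [2, 5]
  N2 x:[26,79/2] y:[35,38] z:[56/3,27] -> miss, prune
  N5 x:[25,77/2] y:[25,29] z:[49/3,86/3] -> hit [25,86/3], descend [1, 6]
    N1 x:[25,77/2] y:[80/3,85/3] z:[49/3,18] -> miss, prune
    N6 x:[27,67/2] y:[25,29] z:[21,86/3] -> hit [27,86/3] leaf, test {P3@t=83/3, P5(miss)}

Visited [0, 2, 5, 1, 6]. Tests: 5 box, 1 leaf. Nearest: P3.

== RESULT ==
[0, 2, 5, 1, 6]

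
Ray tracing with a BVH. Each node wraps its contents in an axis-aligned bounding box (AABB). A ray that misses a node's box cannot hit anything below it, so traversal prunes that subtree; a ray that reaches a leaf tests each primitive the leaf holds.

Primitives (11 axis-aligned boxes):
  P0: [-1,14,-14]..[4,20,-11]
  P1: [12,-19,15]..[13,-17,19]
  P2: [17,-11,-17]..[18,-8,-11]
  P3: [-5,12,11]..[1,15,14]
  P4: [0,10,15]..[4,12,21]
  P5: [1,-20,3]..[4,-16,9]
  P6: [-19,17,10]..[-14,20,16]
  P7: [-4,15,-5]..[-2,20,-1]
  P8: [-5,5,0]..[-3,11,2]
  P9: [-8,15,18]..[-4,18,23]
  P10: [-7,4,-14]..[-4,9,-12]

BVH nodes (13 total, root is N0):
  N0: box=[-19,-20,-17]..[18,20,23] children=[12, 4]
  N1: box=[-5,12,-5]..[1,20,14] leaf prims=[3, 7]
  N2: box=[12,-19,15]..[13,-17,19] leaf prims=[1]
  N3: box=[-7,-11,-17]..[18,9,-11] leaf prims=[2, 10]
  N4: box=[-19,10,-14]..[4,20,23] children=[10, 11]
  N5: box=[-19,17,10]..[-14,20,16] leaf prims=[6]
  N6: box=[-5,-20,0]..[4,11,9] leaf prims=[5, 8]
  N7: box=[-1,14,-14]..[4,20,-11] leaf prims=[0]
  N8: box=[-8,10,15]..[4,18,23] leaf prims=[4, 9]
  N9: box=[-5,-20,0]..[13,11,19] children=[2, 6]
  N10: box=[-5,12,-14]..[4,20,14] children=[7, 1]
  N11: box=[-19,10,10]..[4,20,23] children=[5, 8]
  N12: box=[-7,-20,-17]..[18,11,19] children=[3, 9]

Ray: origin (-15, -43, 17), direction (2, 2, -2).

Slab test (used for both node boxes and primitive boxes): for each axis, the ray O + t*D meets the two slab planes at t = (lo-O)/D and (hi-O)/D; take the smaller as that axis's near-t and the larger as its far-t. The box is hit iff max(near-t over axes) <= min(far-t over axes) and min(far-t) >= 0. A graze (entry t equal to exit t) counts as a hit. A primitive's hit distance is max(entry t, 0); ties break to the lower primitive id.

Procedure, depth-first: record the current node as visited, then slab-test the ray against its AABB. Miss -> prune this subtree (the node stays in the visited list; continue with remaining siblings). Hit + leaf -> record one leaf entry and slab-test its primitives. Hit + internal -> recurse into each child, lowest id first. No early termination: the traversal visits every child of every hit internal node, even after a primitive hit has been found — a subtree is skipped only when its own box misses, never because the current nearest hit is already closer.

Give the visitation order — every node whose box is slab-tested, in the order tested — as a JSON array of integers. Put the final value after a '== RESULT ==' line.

Trace the traversal:
N0 x:[-2,33/2] y:[23/2,63/2] z:[-3,17] -> hit [23/2,33/2], descend [4, 12]
  N4 x:[-2,19/2] y:[53/2,63/2] z:[-3,31/2] -> miss, prune
  N12 x:[4,33/2] y:[23/2,27] z:[-1,17] -> hit [23/2,33/2], descend [3, 9]
    N3 x:[4,33/2] y:[16,26] z:[14,17] -> hit [16,33/2] leaf, test {P2@t=16, P10(miss)}
    N9 x:[5,14] y:[23/2,27] z:[-1,17/2] -> miss, prune

5 AABB tests over nodes [0, 4, 12, 3, 9]; 1 leaf entered; closest P2.

== RESULT ==
[0, 4, 12, 3, 9]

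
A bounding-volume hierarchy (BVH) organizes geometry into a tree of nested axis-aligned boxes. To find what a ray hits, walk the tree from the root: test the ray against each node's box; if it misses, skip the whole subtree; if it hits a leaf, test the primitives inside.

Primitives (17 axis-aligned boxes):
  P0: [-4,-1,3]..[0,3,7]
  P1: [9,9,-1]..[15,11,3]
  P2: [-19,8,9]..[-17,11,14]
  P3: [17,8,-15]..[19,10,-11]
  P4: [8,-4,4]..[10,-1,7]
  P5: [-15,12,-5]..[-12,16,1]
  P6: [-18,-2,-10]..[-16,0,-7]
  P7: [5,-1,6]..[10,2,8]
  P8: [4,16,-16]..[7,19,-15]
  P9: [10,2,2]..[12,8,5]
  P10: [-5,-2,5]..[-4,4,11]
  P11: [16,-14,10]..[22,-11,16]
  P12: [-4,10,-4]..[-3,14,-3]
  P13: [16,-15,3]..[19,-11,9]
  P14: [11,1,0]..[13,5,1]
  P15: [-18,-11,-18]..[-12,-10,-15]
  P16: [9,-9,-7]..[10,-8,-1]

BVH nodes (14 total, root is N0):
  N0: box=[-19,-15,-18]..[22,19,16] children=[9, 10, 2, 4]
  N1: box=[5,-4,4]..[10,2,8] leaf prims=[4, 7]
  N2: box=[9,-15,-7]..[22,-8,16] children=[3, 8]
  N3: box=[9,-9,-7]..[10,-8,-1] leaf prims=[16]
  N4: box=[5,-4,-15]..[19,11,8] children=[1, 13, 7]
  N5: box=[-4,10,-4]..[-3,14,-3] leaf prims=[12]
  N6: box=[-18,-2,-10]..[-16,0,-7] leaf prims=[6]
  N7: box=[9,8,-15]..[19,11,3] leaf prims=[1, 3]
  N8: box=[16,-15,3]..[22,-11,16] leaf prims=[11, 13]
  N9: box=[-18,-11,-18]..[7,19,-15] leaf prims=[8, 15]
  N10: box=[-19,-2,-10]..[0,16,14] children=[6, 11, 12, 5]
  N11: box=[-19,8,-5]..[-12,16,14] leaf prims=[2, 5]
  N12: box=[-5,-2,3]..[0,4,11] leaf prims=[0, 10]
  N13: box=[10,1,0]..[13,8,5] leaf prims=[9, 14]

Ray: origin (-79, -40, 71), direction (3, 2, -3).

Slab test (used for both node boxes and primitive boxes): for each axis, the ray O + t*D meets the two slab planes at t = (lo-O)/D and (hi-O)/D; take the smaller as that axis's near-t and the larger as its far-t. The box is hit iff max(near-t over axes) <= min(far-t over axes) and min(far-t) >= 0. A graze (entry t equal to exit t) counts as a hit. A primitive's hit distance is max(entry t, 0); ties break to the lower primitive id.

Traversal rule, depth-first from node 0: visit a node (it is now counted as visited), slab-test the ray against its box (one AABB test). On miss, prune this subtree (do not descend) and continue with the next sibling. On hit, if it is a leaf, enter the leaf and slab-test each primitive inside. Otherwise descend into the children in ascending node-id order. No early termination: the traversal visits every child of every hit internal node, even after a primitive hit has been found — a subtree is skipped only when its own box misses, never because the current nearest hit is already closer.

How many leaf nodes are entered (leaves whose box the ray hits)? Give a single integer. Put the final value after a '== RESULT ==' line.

Trace the traversal:
N0 x:[20,101/3] y:[25/2,59/2] z:[55/3,89/3] -> hit [20,59/2], descend [2, 4, 9, 10]
  N2 x:[88/3,101/3] y:[25/2,16] z:[55/3,26] -> miss, prune
  N4 x:[28,98/3] y:[18,51/2] z:[21,86/3] -> miss, prune
  N9 x:[61/3,86/3] y:[29/2,59/2] z:[86/3,89/3] -> hit [86/3,86/3] leaf, test {P8@t=86/3, P15(miss)}
  N10 x:[20,79/3] y:[19,28] z:[19,27] -> hit [20,79/3], descend [5, 6, 11, 12]
    N5 x:[25,76/3] y:[25,27] z:[74/3,25] -> hit [25,25] leaf, test {P12@t=25}
    N6 x:[61/3,21] y:[19,20] z:[26,27] -> miss, prune
    N11 x:[20,67/3] y:[24,28] z:[19,76/3] -> miss, prune
    N12 x:[74/3,79/3] y:[19,22] z:[20,68/3] -> miss, prune

9 AABB tests over nodes [0, 2, 4, 9, 10, 5, 6, 11, 12]; 2 leaves entered; closest P12.

== RESULT ==
2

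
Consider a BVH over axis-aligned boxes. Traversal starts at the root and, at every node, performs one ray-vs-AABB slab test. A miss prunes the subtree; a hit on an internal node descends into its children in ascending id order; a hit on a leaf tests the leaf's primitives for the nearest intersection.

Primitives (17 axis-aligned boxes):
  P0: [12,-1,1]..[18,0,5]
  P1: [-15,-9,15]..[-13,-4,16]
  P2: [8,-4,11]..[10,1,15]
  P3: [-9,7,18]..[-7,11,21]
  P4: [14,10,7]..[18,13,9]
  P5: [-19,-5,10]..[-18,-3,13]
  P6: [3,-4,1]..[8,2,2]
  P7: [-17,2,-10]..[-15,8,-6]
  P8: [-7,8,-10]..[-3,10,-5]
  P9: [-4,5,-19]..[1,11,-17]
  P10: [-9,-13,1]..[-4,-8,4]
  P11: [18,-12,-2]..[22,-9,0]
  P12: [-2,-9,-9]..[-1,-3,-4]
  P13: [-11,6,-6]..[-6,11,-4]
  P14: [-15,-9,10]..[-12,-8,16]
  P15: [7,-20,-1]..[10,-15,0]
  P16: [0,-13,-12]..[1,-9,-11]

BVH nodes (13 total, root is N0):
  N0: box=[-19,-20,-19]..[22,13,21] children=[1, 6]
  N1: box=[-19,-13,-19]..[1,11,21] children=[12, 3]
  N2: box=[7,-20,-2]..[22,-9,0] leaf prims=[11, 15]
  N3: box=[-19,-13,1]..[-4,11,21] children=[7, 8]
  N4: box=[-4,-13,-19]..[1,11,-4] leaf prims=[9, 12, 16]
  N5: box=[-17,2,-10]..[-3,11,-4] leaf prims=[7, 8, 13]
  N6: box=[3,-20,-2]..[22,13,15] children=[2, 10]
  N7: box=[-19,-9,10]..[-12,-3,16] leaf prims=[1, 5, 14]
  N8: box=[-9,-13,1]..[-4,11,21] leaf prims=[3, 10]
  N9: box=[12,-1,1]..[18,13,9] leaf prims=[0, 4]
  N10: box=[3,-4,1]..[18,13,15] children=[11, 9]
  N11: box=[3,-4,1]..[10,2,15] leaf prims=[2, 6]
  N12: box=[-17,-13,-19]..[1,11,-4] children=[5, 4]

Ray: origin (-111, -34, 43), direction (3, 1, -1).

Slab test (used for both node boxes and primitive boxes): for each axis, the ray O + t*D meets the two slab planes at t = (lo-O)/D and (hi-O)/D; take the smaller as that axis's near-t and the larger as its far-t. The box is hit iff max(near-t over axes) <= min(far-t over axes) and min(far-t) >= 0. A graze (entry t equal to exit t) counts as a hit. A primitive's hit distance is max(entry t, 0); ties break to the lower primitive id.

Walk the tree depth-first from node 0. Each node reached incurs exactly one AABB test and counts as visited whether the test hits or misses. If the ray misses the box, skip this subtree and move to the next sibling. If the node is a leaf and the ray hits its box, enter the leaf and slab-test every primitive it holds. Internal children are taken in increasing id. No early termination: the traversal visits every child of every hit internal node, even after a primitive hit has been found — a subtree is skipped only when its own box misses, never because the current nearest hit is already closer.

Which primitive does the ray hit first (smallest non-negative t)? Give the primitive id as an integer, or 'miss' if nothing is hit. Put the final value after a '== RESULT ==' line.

Walk:
N0 x:[92/3,133/3] y:[14,47] z:[22,62] -> hit [92/3,133/3], descend [1, 6]
  N1 x:[92/3,112/3] y:[21,45] z:[22,62] -> hit [92/3,112/3], descend [3, 12]
    N3 x:[92/3,107/3] y:[21,45] z:[22,42] -> hit [92/3,107/3], descend [7, 8]
      N7 x:[92/3,33] y:[25,31] z:[27,33] -> hit [92/3,31] leaf, test {P1(miss), P5@t=92/3, P14(miss)}
      N8 x:[34,107/3] y:[21,45] z:[22,42] -> hit [34,107/3] leaf, test {P3(miss), P10(miss)}
    N12 x:[94/3,112/3] y:[21,45] z:[47,62] -> miss, prune
  N6 x:[38,133/3] y:[14,47] z:[28,45] -> hit [38,133/3], descend [2, 10]
    N2 x:[118/3,133/3] y:[14,25] z:[43,45] -> miss, prune
    N10 x:[38,43] y:[30,47] z:[28,42] -> hit [38,42], descend [9, 11]
      N9 x:[41,43] y:[33,47] z:[34,42] -> hit [41,42] leaf, test {P0(miss), P4(miss)}
      N11 x:[38,121/3] y:[30,36] z:[28,42] -> miss, prune

Visited [0, 1, 3, 7, 8, 12, 6, 2, 10, 9, 11]. Tests: 11 box, 3 leaf. Nearest: P5.

== RESULT ==
5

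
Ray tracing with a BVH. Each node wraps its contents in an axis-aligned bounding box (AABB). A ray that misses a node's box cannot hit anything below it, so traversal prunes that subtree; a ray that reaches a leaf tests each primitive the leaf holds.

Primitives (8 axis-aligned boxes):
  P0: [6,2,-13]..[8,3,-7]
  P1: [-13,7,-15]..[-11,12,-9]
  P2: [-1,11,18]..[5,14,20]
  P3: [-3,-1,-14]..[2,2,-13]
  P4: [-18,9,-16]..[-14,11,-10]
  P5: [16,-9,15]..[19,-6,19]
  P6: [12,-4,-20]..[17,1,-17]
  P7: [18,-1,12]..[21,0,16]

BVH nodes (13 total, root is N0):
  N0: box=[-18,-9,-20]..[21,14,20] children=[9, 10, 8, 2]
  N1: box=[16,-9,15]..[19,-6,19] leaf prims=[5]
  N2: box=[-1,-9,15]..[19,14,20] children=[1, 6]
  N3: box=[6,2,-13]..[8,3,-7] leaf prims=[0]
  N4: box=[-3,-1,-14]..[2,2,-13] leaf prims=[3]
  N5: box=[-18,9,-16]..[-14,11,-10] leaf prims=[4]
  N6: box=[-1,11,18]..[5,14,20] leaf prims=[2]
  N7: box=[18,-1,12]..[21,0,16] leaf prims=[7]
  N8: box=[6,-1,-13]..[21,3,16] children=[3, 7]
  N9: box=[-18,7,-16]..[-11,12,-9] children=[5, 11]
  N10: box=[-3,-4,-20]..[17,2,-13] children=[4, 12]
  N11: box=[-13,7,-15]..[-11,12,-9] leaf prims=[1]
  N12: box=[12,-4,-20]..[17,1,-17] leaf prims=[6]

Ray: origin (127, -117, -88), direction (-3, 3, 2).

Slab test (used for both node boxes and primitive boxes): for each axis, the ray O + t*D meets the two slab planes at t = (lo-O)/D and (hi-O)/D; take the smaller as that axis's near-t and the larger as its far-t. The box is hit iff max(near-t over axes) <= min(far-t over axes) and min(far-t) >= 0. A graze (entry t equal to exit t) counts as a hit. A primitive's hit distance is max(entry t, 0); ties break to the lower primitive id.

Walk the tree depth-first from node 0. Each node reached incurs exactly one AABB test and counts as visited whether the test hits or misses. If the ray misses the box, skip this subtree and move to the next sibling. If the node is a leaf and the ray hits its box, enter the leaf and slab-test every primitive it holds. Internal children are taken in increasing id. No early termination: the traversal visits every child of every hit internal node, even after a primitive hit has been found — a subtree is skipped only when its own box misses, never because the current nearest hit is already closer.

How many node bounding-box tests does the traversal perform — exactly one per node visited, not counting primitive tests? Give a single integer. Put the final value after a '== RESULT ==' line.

Trace the traversal:
N0 x:[106/3,145/3] y:[36,131/3] z:[34,54] -> hit [36,131/3], descend [2, 8, 9, 10]
  N2 x:[36,128/3] y:[36,131/3] z:[103/2,54] -> miss, prune
  N8 x:[106/3,121/3] y:[116/3,40] z:[75/2,52] -> hit [116/3,40], descend [3, 7]
    N3 x:[119/3,121/3] y:[119/3,40] z:[75/2,81/2] -> hit [119/3,40] leaf, test {P0@t=119/3}
    N7 x:[106/3,109/3] y:[116/3,39] z:[50,52] -> miss, prune
  N9 x:[46,145/3] y:[124/3,43] z:[36,79/2] -> miss, prune
  N10 x:[110/3,130/3] y:[113/3,119/3] z:[34,75/2] -> miss, prune

Summary -> nodes [0, 2, 8, 3, 7, 9, 10]; box-tests=7; leaf-entries=1; first=P0

== RESULT ==
7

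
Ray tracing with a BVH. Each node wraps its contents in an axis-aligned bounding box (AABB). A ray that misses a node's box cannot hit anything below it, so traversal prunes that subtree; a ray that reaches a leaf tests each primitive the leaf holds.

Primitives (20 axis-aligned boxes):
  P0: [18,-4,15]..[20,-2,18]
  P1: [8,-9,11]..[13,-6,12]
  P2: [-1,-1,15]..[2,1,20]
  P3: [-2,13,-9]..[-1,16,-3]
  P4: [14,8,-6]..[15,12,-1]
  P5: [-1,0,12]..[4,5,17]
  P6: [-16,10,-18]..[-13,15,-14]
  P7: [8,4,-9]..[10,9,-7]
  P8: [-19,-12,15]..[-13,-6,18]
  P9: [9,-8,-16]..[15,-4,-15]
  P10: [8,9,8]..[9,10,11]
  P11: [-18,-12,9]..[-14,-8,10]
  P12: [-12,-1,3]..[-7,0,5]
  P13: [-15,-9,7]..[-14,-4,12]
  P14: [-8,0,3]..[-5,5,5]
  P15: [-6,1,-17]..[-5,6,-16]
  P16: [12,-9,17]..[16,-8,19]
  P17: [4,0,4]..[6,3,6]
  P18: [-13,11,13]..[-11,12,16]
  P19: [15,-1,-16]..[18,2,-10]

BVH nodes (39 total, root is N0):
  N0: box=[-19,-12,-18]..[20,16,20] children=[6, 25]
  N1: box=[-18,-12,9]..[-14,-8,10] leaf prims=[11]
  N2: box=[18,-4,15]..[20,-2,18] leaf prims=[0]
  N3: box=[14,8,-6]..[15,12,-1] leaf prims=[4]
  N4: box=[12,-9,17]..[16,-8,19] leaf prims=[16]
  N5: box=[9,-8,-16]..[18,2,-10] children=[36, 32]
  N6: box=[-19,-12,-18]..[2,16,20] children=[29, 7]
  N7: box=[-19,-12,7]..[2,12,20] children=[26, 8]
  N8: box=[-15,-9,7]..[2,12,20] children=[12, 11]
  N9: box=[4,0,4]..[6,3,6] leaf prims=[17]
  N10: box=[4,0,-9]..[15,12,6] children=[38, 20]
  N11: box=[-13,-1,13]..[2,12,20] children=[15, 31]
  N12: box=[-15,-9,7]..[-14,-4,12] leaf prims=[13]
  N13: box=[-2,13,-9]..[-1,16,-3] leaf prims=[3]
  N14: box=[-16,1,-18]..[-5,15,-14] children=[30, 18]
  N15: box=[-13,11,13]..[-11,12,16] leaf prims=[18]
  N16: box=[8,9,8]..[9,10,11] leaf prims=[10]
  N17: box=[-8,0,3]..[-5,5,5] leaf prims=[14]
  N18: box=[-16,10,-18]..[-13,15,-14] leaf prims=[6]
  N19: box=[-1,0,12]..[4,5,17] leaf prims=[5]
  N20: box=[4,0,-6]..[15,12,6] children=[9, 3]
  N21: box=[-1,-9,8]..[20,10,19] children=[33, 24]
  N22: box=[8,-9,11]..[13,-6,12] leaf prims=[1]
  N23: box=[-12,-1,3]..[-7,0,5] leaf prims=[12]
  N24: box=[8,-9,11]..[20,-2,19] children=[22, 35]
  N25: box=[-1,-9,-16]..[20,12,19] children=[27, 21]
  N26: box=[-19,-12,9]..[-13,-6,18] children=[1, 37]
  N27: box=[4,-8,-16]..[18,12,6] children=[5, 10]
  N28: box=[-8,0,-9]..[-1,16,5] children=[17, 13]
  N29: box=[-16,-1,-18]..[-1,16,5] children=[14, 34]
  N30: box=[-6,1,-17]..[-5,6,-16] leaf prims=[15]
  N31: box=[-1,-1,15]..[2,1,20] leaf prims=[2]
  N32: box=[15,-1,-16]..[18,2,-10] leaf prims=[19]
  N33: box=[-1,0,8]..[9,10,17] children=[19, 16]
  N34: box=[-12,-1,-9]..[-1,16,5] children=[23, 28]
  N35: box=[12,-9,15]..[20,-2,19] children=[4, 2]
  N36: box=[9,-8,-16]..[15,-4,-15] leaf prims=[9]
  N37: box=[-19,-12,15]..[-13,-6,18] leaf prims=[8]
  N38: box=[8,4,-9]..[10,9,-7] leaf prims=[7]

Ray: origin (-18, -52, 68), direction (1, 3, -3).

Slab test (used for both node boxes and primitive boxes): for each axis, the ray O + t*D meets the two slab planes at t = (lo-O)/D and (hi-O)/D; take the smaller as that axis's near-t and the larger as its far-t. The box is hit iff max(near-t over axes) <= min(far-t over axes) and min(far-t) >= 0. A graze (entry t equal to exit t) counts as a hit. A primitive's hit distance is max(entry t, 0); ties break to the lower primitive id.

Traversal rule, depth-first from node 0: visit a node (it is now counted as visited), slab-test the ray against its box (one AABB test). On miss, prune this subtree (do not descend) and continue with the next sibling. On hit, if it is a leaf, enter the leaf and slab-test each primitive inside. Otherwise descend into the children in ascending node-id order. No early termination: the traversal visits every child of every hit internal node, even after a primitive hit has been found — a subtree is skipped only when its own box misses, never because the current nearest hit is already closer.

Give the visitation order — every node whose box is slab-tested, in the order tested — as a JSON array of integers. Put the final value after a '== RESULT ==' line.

Traverse from the root:
N0 x:[-1,38] y:[40/3,68/3] z:[16,86/3] -> hit [16,68/3], descend [6, 25]
  N6 x:[-1,20] y:[40/3,68/3] z:[16,86/3] -> hit [16,20], descend [7, 29]
    N7 x:[-1,20] y:[40/3,64/3] z:[16,61/3] -> hit [16,20], descend [8, 26]
      N8 x:[3,20] y:[43/3,64/3] z:[16,61/3] -> hit [16,20], descend [11, 12]
        N11 x:[5,20] y:[17,64/3] z:[16,55/3] -> hit [17,55/3], descend [15, 31]
          N15 x:[5,7] y:[21,64/3] z:[52/3,55/3] -> miss, prune
          N31 x:[17,20] y:[17,53/3] z:[16,53/3] -> hit [17,53/3] leaf, test {P2@t=17}
        N12 x:[3,4] y:[43/3,16] z:[56/3,61/3] -> miss, prune
      N26 x:[-1,5] y:[40/3,46/3] z:[50/3,59/3] -> miss, prune
    N29 x:[2,17] y:[17,68/3] z:[21,86/3] -> miss, prune
  N25 x:[17,38] y:[43/3,64/3] z:[49/3,28] -> hit [17,64/3], descend [21, 27]
    N21 x:[17,38] y:[43/3,62/3] z:[49/3,20] -> hit [17,20], descend [24, 33]
      N24 x:[26,38] y:[43/3,50/3] z:[49/3,19] -> miss, prune
      N33 x:[17,27] y:[52/3,62/3] z:[17,20] -> hit [52/3,20], descend [16, 19]
        N16 x:[26,27] y:[61/3,62/3] z:[19,20] -> miss, prune
        N19 x:[17,22] y:[52/3,19] z:[17,56/3] -> hit [52/3,56/3] leaf, test {P5@t=52/3}
    N27 x:[22,36] y:[44/3,64/3] z:[62/3,28] -> miss, prune

17 AABB tests over nodes [0, 6, 7, 8, 11, 15, 31, 12, 26, 29, 25, 21, 24, 33, 16, 19, 27]; 2 leaves entered; closest P2.

== RESULT ==
[0, 6, 7, 8, 11, 15, 31, 12, 26, 29, 25, 21, 24, 33, 16, 19, 27]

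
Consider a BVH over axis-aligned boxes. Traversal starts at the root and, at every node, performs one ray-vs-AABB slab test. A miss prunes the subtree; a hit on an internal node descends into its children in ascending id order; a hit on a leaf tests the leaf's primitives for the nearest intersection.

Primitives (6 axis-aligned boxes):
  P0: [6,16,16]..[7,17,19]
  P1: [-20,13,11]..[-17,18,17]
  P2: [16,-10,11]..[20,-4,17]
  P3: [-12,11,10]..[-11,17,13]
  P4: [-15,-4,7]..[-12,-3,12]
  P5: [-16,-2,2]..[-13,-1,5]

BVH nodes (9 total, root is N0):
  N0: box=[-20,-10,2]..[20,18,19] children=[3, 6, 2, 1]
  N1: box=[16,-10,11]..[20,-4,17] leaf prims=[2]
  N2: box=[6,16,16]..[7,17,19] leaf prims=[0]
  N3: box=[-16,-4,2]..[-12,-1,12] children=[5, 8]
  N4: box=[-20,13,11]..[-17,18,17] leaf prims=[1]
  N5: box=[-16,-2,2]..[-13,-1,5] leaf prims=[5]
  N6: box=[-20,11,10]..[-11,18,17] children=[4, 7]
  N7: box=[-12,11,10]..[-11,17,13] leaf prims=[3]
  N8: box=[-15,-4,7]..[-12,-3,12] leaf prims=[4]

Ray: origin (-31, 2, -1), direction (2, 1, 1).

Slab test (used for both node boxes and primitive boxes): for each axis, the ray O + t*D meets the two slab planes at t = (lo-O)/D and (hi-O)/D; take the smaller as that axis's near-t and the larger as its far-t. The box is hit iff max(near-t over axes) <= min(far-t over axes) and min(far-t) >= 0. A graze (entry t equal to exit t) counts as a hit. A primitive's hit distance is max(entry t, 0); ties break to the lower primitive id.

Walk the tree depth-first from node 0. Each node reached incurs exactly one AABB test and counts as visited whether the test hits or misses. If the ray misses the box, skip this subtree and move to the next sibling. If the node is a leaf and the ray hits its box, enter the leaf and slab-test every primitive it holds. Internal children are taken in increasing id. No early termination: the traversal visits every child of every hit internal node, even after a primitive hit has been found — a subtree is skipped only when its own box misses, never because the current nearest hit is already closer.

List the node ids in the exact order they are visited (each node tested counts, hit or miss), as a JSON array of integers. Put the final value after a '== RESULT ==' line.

Trace the traversal:
N0 x:[11/2,51/2] y:[-12,16] z:[3,20] -> hit [11/2,16], descend [1, 2, 3, 6]
  N1 x:[47/2,51/2] y:[-12,-6] z:[12,18] -> miss, prune
  N2 x:[37/2,19] y:[14,15] z:[17,20] -> miss, prune
  N3 x:[15/2,19/2] y:[-6,-3] z:[3,13] -> miss, prune
  N6 x:[11/2,10] y:[9,16] z:[11,18] -> miss, prune

Visited [0, 1, 2, 3, 6]. Tests: 5 box, 0 leaf. Nearest: miss.

== RESULT ==
[0, 1, 2, 3, 6]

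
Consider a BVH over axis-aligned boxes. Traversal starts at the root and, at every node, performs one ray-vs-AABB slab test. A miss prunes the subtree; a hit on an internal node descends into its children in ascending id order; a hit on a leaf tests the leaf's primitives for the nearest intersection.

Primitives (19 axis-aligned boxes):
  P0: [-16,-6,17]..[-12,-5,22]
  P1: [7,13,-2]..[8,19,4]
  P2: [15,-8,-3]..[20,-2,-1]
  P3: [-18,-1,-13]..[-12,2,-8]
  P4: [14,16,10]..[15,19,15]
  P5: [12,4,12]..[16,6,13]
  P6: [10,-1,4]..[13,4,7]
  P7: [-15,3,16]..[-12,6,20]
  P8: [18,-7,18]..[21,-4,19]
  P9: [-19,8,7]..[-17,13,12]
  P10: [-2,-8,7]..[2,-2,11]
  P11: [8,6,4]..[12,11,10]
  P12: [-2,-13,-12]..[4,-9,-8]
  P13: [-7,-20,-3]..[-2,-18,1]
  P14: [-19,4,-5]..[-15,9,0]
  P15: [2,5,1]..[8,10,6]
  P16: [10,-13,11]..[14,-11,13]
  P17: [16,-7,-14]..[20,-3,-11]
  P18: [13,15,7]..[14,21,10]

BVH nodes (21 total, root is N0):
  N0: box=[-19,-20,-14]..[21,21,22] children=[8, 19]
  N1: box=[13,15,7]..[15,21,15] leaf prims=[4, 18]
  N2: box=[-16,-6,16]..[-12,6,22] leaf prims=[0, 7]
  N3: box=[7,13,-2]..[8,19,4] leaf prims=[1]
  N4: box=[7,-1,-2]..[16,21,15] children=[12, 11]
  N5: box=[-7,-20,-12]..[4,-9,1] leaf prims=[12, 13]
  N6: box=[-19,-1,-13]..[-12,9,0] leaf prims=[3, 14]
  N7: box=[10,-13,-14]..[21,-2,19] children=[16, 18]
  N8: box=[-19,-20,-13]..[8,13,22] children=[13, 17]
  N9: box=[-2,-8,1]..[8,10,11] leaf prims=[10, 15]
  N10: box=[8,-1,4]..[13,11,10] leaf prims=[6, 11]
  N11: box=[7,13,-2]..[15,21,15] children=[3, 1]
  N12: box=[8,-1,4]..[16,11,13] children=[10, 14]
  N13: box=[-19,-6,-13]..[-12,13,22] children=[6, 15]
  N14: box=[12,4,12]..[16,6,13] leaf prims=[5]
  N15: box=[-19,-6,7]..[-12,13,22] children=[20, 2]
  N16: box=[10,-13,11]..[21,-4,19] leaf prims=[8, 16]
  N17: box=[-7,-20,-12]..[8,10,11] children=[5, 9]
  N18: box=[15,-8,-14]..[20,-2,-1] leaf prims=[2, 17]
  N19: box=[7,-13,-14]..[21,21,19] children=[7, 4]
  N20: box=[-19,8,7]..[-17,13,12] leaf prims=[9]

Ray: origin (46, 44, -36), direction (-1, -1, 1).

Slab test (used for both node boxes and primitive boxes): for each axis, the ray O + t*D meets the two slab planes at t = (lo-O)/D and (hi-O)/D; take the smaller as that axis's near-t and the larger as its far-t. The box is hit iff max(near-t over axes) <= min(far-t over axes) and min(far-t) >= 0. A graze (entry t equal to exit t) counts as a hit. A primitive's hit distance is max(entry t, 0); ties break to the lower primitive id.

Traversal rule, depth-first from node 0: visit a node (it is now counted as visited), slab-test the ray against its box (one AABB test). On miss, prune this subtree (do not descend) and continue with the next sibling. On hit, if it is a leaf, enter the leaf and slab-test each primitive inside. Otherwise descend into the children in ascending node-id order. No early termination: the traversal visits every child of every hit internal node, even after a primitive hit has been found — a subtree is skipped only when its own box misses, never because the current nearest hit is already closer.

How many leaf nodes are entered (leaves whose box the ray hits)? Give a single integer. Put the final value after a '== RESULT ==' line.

Walk:
N0 x:[25,65] y:[23,64] z:[22,58] -> hit [25,58], descend [8, 19]
  N8 x:[38,65] y:[31,64] z:[23,58] -> hit [38,58], descend [13, 17]
    N13 x:[58,65] y:[31,50] z:[23,58] -> miss, prune
    N17 x:[38,53] y:[34,64] z:[24,47] -> hit [38,47], descend [5, 9]
      N5 x:[42,53] y:[53,64] z:[24,37] -> miss, prune
      N9 x:[38,48] y:[34,52] z:[37,47] -> hit [38,47] leaf, test {P10@t=46, P15@t=38}
  N19 x:[25,39] y:[23,57] z:[22,55] -> hit [25,39], descend [4, 7]
    N4 x:[30,39] y:[23,45] z:[34,51] -> hit [34,39], descend [11, 12]
      N11 x:[31,39] y:[23,31] z:[34,51] -> miss, prune
      N12 x:[30,38] y:[33,45] z:[40,49] -> miss, prune
    N7 x:[25,36] y:[46,57] z:[22,55] -> miss, prune

Summary -> nodes [0, 8, 13, 17, 5, 9, 19, 4, 11, 12, 7]; box-tests=11; leaf-entries=1; first=P15

== RESULT ==
1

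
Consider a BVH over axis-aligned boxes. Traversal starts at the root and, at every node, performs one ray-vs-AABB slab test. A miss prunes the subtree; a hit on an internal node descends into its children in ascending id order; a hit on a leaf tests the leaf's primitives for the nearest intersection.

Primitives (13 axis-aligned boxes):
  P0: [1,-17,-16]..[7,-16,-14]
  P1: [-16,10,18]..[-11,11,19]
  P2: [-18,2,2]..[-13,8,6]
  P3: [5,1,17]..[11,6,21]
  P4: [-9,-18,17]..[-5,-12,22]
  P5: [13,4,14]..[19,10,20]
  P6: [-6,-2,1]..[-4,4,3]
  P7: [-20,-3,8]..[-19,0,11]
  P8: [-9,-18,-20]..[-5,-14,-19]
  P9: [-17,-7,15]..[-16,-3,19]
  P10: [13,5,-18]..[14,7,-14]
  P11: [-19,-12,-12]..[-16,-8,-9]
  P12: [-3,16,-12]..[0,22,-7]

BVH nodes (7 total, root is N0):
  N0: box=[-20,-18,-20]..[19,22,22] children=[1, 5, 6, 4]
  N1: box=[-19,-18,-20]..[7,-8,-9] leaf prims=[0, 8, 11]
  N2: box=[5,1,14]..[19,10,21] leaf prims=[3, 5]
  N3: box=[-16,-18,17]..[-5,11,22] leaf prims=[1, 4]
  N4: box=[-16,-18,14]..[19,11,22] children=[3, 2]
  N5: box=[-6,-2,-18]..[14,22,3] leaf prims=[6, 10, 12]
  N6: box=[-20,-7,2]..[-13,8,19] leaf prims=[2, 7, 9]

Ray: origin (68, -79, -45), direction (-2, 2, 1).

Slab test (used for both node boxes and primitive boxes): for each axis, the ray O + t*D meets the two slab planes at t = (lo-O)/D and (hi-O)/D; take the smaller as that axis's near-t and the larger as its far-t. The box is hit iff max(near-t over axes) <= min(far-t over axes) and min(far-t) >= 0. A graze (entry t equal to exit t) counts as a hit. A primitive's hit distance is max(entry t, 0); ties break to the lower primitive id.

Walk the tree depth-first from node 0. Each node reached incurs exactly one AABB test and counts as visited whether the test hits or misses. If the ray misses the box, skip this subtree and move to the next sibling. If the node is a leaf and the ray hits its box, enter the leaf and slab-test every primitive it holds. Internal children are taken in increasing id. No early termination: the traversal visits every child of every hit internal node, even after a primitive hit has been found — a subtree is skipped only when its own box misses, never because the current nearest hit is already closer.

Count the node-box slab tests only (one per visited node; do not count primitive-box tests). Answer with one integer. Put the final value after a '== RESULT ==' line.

Traverse from the root:
N0 x:[49/2,44] y:[61/2,101/2] z:[25,67] -> hit [61/2,44], descend [1, 4, 5, 6]
  N1 x:[61/2,87/2] y:[61/2,71/2] z:[25,36] -> hit [61/2,71/2] leaf, test {P0@t=31, P8(miss), P11(miss)}
  N4 x:[49/2,42] y:[61/2,45] z:[59,67] -> miss, prune
  N5 x:[27,37] y:[77/2,101/2] z:[27,48] -> miss, prune
  N6 x:[81/2,44] y:[36,87/2] z:[47,64] -> miss, prune

Summary -> nodes [0, 1, 4, 5, 6]; box-tests=5; leaf-entries=1; first=P0

== RESULT ==
5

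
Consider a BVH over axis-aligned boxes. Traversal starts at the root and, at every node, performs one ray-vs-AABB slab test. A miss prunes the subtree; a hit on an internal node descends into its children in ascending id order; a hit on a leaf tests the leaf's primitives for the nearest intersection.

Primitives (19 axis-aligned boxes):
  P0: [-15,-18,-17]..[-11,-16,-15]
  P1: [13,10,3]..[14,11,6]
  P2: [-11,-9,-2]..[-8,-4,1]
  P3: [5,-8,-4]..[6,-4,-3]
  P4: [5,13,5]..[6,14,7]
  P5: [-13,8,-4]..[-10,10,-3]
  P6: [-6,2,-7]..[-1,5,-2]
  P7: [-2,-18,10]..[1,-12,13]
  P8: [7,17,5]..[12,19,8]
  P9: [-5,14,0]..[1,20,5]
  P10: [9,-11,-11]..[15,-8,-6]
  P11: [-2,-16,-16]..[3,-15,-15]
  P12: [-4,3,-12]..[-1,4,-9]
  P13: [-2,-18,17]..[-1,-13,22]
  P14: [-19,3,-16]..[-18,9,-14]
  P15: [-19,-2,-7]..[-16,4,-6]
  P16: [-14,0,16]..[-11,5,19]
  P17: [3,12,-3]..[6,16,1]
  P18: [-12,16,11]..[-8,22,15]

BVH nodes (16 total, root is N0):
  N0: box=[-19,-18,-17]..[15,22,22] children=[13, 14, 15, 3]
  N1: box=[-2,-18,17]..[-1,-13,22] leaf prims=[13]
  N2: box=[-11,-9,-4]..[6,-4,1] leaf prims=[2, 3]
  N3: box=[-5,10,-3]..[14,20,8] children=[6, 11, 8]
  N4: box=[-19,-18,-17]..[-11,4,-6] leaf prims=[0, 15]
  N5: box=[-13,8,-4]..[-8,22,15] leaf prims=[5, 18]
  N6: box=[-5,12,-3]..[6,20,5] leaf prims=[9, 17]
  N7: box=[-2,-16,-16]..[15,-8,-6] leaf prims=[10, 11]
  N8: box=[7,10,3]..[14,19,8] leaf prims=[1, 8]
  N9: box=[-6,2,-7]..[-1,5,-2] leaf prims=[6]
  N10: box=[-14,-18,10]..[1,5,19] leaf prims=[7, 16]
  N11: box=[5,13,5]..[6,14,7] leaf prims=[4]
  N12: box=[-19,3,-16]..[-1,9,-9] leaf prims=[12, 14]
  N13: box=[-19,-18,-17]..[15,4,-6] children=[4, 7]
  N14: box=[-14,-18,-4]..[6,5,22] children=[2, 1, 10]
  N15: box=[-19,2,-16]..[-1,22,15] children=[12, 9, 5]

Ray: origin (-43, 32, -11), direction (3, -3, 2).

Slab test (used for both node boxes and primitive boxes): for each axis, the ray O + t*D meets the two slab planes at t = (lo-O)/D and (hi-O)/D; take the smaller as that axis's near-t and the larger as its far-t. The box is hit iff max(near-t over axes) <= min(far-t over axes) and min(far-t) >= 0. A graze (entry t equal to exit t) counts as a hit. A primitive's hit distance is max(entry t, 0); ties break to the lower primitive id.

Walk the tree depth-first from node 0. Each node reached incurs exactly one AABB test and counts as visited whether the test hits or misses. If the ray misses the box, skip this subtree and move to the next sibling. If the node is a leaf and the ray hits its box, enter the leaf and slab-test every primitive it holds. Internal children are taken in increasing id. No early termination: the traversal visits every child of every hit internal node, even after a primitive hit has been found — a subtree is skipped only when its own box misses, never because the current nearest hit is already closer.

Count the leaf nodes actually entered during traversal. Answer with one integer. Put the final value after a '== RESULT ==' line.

Trace the traversal:
N0 x:[8,58/3] y:[10/3,50/3] z:[-3,33/2] -> hit [8,33/2], descend [3, 13, 14, 15]
  N3 x:[38/3,19] y:[4,22/3] z:[4,19/2] -> miss, prune
  N13 x:[8,58/3] y:[28/3,50/3] z:[-3,5/2] -> miss, prune
  N14 x:[29/3,49/3] y:[9,50/3] z:[7/2,33/2] -> hit [29/3,49/3], descend [1, 2, 10]
    N1 x:[41/3,14] y:[15,50/3] z:[14,33/2] -> miss, prune
    N2 x:[32/3,49/3] y:[12,41/3] z:[7/2,6] -> miss, prune
    N10 x:[29/3,44/3] y:[9,50/3] z:[21/2,15] -> hit [21/2,44/3] leaf, test {P7(miss), P16(miss)}
  N15 x:[8,14] y:[10/3,10] z:[-5/2,13] -> hit [8,10], descend [5, 9, 12]
    N5 x:[10,35/3] y:[10/3,8] z:[7/2,13] -> miss, prune
    N9 x:[37/3,14] y:[9,10] z:[2,9/2] -> miss, prune
    N12 x:[8,14] y:[23/3,29/3] z:[-5/2,1] -> miss, prune

order=[0, 3, 13, 14, 1, 2, 10, 15, 5, 9, 12]  |boxes|=11  |leaves|=1  hit=miss

== RESULT ==
1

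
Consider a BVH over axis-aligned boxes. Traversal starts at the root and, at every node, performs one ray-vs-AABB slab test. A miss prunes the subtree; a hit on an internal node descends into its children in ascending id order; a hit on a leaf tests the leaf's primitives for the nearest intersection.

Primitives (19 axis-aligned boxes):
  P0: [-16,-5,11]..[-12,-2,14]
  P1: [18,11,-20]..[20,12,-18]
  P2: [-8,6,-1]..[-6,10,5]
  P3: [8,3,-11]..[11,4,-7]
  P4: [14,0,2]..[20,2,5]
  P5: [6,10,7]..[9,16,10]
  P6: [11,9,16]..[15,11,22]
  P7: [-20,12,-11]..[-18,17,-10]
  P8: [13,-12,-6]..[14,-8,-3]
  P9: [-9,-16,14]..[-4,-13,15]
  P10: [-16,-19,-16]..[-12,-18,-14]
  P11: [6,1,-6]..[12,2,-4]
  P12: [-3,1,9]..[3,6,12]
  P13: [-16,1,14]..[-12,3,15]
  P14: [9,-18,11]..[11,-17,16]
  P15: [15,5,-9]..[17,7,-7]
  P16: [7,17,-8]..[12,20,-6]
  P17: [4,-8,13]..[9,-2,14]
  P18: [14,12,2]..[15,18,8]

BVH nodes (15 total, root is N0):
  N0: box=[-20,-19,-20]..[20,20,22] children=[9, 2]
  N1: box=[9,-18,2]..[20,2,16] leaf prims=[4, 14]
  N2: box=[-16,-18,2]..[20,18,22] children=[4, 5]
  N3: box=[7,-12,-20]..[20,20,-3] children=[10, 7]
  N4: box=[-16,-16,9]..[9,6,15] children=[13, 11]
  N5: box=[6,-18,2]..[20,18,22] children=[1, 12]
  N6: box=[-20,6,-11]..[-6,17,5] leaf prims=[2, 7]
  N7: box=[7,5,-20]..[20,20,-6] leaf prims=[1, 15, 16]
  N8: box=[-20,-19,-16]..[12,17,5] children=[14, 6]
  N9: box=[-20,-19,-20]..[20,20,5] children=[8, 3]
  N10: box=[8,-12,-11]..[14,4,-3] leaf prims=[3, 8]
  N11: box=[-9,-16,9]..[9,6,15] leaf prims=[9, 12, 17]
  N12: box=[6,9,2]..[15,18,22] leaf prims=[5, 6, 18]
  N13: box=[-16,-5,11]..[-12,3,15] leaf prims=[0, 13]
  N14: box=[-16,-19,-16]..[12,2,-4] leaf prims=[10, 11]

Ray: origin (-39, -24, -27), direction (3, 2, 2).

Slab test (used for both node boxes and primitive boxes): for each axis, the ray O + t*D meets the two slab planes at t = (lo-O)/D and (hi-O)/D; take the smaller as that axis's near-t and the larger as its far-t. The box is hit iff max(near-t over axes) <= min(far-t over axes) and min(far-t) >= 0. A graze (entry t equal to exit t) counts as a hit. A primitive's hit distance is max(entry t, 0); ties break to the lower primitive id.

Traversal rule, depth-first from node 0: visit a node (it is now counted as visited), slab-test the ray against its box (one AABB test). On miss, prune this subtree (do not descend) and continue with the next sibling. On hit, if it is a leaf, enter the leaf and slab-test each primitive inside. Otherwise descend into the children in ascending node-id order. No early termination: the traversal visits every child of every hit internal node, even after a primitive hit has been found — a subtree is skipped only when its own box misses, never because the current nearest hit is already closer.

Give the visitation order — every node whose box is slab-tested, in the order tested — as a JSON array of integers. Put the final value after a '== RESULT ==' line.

Traverse from the root:
N0 x:[19/3,59/3] y:[5/2,22] z:[7/2,49/2] -> hit [19/3,59/3], descend [2, 9]
  N2 x:[23/3,59/3] y:[3,21] z:[29/2,49/2] -> hit [29/2,59/3], descend [4, 5]
    N4 x:[23/3,16] y:[4,15] z:[18,21] -> miss, prune
    N5 x:[15,59/3] y:[3,21] z:[29/2,49/2] -> hit [15,59/3], descend [1, 12]
      N1 x:[16,59/3] y:[3,13] z:[29/2,43/2] -> miss, prune
      N12 x:[15,18] y:[33/2,21] z:[29/2,49/2] -> hit [33/2,18] leaf, test {P5(miss), P6(miss), P18(miss)}
  N9 x:[19/3,59/3] y:[5/2,22] z:[7/2,16] -> hit [19/3,16], descend [3, 8]
    N3 x:[46/3,59/3] y:[6,22] z:[7/2,12] -> miss, prune
    N8 x:[19/3,17] y:[5/2,41/2] z:[11/2,16] -> hit [19/3,16], descend [6, 14]
      N6 x:[19/3,11] y:[15,41/2] z:[8,16] -> miss, prune
      N14 x:[23/3,17] y:[5/2,13] z:[11/2,23/2] -> hit [23/3,23/2] leaf, test {P10(miss), P11(miss)}

order=[0, 2, 4, 5, 1, 12, 9, 3, 8, 6, 14]  |boxes|=11  |leaves|=2  hit=miss

== RESULT ==
[0, 2, 4, 5, 1, 12, 9, 3, 8, 6, 14]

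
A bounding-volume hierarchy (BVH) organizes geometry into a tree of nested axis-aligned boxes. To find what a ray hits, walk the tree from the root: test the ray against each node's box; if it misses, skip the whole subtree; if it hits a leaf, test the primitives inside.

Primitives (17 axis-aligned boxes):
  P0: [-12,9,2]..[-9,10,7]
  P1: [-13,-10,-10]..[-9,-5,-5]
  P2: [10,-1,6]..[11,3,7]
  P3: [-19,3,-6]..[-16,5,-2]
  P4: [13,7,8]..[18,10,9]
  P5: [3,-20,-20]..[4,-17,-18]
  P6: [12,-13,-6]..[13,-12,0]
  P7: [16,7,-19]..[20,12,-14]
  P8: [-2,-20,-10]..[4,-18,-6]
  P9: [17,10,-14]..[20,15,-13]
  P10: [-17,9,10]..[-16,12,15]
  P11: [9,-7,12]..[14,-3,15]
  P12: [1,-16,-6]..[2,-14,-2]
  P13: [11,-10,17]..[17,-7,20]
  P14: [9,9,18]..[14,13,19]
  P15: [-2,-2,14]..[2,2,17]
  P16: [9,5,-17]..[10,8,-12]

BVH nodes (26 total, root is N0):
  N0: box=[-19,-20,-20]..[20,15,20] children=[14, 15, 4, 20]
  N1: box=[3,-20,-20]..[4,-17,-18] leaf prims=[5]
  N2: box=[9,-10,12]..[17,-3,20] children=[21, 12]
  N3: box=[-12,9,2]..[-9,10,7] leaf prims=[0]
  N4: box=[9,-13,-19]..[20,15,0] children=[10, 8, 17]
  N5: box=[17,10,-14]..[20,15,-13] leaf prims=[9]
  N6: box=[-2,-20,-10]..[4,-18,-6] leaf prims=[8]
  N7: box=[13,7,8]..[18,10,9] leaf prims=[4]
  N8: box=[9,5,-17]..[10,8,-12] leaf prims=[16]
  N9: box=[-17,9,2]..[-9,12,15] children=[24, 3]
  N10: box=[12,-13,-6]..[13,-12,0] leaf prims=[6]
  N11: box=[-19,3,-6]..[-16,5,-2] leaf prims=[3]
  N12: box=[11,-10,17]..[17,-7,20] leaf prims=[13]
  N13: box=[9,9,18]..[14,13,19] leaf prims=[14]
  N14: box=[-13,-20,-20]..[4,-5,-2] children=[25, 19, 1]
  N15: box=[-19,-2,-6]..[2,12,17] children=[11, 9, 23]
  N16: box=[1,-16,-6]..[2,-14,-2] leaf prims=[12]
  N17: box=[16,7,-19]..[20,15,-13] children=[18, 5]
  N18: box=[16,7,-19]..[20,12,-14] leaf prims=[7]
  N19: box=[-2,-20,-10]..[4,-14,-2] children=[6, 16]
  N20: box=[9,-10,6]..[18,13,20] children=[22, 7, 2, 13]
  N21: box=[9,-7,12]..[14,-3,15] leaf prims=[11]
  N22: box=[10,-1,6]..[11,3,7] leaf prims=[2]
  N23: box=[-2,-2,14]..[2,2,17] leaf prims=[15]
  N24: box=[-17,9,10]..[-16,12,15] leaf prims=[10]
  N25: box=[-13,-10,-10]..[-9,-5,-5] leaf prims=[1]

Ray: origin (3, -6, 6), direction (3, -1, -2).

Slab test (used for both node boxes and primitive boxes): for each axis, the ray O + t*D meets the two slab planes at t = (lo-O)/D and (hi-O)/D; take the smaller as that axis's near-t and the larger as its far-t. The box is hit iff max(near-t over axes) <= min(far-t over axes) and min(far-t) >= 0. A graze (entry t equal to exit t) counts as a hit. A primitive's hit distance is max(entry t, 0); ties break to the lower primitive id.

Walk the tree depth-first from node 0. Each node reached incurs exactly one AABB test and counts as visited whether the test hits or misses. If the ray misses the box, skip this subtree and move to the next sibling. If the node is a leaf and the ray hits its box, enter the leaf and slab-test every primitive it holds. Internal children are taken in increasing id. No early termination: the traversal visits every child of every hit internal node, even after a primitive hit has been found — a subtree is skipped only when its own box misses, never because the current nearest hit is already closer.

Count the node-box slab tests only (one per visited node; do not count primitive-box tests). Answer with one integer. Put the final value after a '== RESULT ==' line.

Trace the traversal:
N0 x:[-22/3,17/3] y:[-21,14] z:[-7,13] -> hit [-7,17/3], descend [4, 14, 15, 20]
  N4 x:[2,17/3] y:[-21,7] z:[3,25/2] -> hit [3,17/3], descend [8, 10, 17]
    N8 x:[2,7/3] y:[-14,-11] z:[9,23/2] -> miss, prune
    N10 x:[3,10/3] y:[6,7] z:[3,6] -> miss, prune
    N17 x:[13/3,17/3] y:[-21,-13] z:[19/2,25/2] -> miss, prune
  N14 x:[-16/3,1/3] y:[-1,14] z:[4,13] -> miss, prune
  N15 x:[-22/3,-1/3] y:[-18,-4] z:[-11/2,6] -> miss, prune
  N20 x:[2,5] y:[-19,4] z:[-7,0] -> miss, prune

Visited [0, 4, 8, 10, 17, 14, 15, 20]. Tests: 8 box, 0 leaf. Nearest: miss.

== RESULT ==
8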